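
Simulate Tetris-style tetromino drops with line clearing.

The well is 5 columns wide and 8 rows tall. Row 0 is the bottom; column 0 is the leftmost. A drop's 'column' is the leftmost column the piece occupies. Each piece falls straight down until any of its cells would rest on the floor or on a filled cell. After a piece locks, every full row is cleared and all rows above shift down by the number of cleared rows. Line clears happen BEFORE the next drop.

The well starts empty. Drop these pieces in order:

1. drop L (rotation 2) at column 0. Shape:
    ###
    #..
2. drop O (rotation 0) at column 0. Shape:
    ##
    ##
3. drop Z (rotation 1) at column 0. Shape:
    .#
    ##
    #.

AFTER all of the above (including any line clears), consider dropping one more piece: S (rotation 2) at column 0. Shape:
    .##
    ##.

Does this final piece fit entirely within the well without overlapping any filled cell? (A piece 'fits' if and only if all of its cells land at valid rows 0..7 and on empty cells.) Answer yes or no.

Drop 1: L rot2 at col 0 lands with bottom-row=0; cleared 0 line(s) (total 0); column heights now [2 2 2 0 0], max=2
Drop 2: O rot0 at col 0 lands with bottom-row=2; cleared 0 line(s) (total 0); column heights now [4 4 2 0 0], max=4
Drop 3: Z rot1 at col 0 lands with bottom-row=4; cleared 0 line(s) (total 0); column heights now [6 7 2 0 0], max=7
Test piece S rot2 at col 0 (width 3): heights before test = [6 7 2 0 0]; fits = False

Answer: no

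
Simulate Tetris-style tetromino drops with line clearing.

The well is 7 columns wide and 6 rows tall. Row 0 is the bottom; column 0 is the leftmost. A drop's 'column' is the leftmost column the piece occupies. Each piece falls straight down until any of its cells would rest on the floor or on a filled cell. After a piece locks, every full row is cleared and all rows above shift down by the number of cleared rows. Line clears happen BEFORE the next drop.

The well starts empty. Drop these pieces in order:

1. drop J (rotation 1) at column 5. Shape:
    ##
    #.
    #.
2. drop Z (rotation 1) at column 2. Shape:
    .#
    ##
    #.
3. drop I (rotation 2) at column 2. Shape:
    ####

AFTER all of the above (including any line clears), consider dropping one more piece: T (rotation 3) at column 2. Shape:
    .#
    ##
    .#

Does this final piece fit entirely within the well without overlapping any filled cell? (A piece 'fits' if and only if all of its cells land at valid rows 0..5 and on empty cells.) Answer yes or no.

Answer: no

Derivation:
Drop 1: J rot1 at col 5 lands with bottom-row=0; cleared 0 line(s) (total 0); column heights now [0 0 0 0 0 3 3], max=3
Drop 2: Z rot1 at col 2 lands with bottom-row=0; cleared 0 line(s) (total 0); column heights now [0 0 2 3 0 3 3], max=3
Drop 3: I rot2 at col 2 lands with bottom-row=3; cleared 0 line(s) (total 0); column heights now [0 0 4 4 4 4 3], max=4
Test piece T rot3 at col 2 (width 2): heights before test = [0 0 4 4 4 4 3]; fits = False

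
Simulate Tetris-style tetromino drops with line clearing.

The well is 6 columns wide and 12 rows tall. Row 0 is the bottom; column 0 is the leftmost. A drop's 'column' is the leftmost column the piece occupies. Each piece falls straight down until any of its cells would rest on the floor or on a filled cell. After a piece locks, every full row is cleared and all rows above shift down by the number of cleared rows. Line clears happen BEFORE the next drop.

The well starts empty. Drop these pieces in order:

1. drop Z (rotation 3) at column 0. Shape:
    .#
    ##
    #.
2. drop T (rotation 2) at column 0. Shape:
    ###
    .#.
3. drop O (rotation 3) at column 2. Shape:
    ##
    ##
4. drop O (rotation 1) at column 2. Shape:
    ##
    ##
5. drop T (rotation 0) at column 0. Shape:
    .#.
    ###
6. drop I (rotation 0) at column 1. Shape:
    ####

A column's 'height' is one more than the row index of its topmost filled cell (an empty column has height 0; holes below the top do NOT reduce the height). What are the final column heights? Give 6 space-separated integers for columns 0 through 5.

Answer: 10 12 12 12 12 0

Derivation:
Drop 1: Z rot3 at col 0 lands with bottom-row=0; cleared 0 line(s) (total 0); column heights now [2 3 0 0 0 0], max=3
Drop 2: T rot2 at col 0 lands with bottom-row=3; cleared 0 line(s) (total 0); column heights now [5 5 5 0 0 0], max=5
Drop 3: O rot3 at col 2 lands with bottom-row=5; cleared 0 line(s) (total 0); column heights now [5 5 7 7 0 0], max=7
Drop 4: O rot1 at col 2 lands with bottom-row=7; cleared 0 line(s) (total 0); column heights now [5 5 9 9 0 0], max=9
Drop 5: T rot0 at col 0 lands with bottom-row=9; cleared 0 line(s) (total 0); column heights now [10 11 10 9 0 0], max=11
Drop 6: I rot0 at col 1 lands with bottom-row=11; cleared 0 line(s) (total 0); column heights now [10 12 12 12 12 0], max=12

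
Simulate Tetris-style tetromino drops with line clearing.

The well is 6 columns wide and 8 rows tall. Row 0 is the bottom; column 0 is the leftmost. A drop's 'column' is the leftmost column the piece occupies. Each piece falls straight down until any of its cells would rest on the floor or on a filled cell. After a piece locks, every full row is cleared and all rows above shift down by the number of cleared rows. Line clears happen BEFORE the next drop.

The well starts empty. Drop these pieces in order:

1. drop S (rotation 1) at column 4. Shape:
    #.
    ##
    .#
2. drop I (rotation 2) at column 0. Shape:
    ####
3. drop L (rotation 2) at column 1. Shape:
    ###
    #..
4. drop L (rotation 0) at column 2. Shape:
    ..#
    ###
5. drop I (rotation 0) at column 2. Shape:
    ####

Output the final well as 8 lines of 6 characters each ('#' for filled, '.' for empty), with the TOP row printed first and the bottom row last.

Drop 1: S rot1 at col 4 lands with bottom-row=0; cleared 0 line(s) (total 0); column heights now [0 0 0 0 3 2], max=3
Drop 2: I rot2 at col 0 lands with bottom-row=0; cleared 0 line(s) (total 0); column heights now [1 1 1 1 3 2], max=3
Drop 3: L rot2 at col 1 lands with bottom-row=1; cleared 0 line(s) (total 0); column heights now [1 3 3 3 3 2], max=3
Drop 4: L rot0 at col 2 lands with bottom-row=3; cleared 0 line(s) (total 0); column heights now [1 3 4 4 5 2], max=5
Drop 5: I rot0 at col 2 lands with bottom-row=5; cleared 0 line(s) (total 0); column heights now [1 3 6 6 6 6], max=6

Answer: ......
......
..####
....#.
..###.
.####.
.#..##
####.#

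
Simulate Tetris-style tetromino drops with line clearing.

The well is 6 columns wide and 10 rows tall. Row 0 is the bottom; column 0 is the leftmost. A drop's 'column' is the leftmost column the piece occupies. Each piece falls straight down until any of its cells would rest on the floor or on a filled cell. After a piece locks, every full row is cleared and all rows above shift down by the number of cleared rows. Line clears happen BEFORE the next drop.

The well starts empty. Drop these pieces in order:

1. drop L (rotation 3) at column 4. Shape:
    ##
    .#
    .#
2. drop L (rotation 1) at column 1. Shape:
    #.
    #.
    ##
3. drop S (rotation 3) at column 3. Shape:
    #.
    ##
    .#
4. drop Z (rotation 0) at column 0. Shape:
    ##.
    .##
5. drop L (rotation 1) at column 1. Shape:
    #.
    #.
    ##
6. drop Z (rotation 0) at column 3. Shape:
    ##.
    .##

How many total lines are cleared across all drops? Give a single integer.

Drop 1: L rot3 at col 4 lands with bottom-row=0; cleared 0 line(s) (total 0); column heights now [0 0 0 0 3 3], max=3
Drop 2: L rot1 at col 1 lands with bottom-row=0; cleared 0 line(s) (total 0); column heights now [0 3 1 0 3 3], max=3
Drop 3: S rot3 at col 3 lands with bottom-row=3; cleared 0 line(s) (total 0); column heights now [0 3 1 6 5 3], max=6
Drop 4: Z rot0 at col 0 lands with bottom-row=3; cleared 0 line(s) (total 0); column heights now [5 5 4 6 5 3], max=6
Drop 5: L rot1 at col 1 lands with bottom-row=5; cleared 0 line(s) (total 0); column heights now [5 8 6 6 5 3], max=8
Drop 6: Z rot0 at col 3 lands with bottom-row=5; cleared 0 line(s) (total 0); column heights now [5 8 6 7 7 6], max=8

Answer: 0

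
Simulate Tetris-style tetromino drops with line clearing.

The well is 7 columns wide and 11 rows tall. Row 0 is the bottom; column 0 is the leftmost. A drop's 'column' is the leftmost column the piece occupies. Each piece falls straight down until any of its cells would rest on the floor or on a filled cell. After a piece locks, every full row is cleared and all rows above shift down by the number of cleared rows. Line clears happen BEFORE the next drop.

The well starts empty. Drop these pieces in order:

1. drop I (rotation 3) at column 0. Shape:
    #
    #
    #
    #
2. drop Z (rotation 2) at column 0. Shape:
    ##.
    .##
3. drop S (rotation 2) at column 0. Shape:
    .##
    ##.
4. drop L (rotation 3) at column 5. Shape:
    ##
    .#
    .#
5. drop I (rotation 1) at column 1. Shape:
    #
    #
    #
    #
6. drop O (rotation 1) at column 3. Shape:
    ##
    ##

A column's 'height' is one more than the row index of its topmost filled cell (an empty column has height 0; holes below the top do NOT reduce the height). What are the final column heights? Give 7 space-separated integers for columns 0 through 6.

Answer: 6 11 7 2 2 3 3

Derivation:
Drop 1: I rot3 at col 0 lands with bottom-row=0; cleared 0 line(s) (total 0); column heights now [4 0 0 0 0 0 0], max=4
Drop 2: Z rot2 at col 0 lands with bottom-row=3; cleared 0 line(s) (total 0); column heights now [5 5 4 0 0 0 0], max=5
Drop 3: S rot2 at col 0 lands with bottom-row=5; cleared 0 line(s) (total 0); column heights now [6 7 7 0 0 0 0], max=7
Drop 4: L rot3 at col 5 lands with bottom-row=0; cleared 0 line(s) (total 0); column heights now [6 7 7 0 0 3 3], max=7
Drop 5: I rot1 at col 1 lands with bottom-row=7; cleared 0 line(s) (total 0); column heights now [6 11 7 0 0 3 3], max=11
Drop 6: O rot1 at col 3 lands with bottom-row=0; cleared 0 line(s) (total 0); column heights now [6 11 7 2 2 3 3], max=11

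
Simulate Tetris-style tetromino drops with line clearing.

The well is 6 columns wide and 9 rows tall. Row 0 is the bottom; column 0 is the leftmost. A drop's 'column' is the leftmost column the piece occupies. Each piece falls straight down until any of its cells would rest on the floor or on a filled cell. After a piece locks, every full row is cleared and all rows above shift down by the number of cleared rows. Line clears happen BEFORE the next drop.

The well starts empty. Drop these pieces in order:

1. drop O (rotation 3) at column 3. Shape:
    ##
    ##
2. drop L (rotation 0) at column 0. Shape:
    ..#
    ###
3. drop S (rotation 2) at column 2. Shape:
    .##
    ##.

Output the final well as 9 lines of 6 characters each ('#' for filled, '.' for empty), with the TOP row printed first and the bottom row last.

Answer: ......
......
......
......
......
...##.
..##..
..###.
#####.

Derivation:
Drop 1: O rot3 at col 3 lands with bottom-row=0; cleared 0 line(s) (total 0); column heights now [0 0 0 2 2 0], max=2
Drop 2: L rot0 at col 0 lands with bottom-row=0; cleared 0 line(s) (total 0); column heights now [1 1 2 2 2 0], max=2
Drop 3: S rot2 at col 2 lands with bottom-row=2; cleared 0 line(s) (total 0); column heights now [1 1 3 4 4 0], max=4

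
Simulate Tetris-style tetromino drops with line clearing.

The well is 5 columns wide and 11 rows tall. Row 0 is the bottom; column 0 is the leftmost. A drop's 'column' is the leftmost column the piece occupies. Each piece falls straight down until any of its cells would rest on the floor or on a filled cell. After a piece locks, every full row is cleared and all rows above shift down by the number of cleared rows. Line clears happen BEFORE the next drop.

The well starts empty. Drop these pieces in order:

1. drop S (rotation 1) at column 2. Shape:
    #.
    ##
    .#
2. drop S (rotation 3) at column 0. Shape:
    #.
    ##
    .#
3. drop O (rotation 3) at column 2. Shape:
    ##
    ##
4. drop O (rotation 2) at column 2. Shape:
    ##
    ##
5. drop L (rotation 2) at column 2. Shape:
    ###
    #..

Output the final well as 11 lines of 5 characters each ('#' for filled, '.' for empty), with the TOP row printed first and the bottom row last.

Answer: .....
.....
..###
..#..
..##.
..##.
..##.
..##.
#.#..
####.
.#.#.

Derivation:
Drop 1: S rot1 at col 2 lands with bottom-row=0; cleared 0 line(s) (total 0); column heights now [0 0 3 2 0], max=3
Drop 2: S rot3 at col 0 lands with bottom-row=0; cleared 0 line(s) (total 0); column heights now [3 2 3 2 0], max=3
Drop 3: O rot3 at col 2 lands with bottom-row=3; cleared 0 line(s) (total 0); column heights now [3 2 5 5 0], max=5
Drop 4: O rot2 at col 2 lands with bottom-row=5; cleared 0 line(s) (total 0); column heights now [3 2 7 7 0], max=7
Drop 5: L rot2 at col 2 lands with bottom-row=7; cleared 0 line(s) (total 0); column heights now [3 2 9 9 9], max=9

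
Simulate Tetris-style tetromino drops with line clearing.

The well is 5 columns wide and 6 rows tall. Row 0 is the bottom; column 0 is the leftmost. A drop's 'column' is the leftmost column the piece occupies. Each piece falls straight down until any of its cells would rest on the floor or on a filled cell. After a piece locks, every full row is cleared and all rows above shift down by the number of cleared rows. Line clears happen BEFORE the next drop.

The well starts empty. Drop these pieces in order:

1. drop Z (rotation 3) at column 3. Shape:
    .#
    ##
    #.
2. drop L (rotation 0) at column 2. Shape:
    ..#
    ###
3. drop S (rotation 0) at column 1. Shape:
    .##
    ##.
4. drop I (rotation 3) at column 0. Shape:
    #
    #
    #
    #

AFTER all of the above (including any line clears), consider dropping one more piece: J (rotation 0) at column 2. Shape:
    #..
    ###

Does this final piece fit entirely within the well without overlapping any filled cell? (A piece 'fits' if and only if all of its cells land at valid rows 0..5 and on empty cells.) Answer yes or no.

Answer: no

Derivation:
Drop 1: Z rot3 at col 3 lands with bottom-row=0; cleared 0 line(s) (total 0); column heights now [0 0 0 2 3], max=3
Drop 2: L rot0 at col 2 lands with bottom-row=3; cleared 0 line(s) (total 0); column heights now [0 0 4 4 5], max=5
Drop 3: S rot0 at col 1 lands with bottom-row=4; cleared 0 line(s) (total 0); column heights now [0 5 6 6 5], max=6
Drop 4: I rot3 at col 0 lands with bottom-row=0; cleared 0 line(s) (total 0); column heights now [4 5 6 6 5], max=6
Test piece J rot0 at col 2 (width 3): heights before test = [4 5 6 6 5]; fits = False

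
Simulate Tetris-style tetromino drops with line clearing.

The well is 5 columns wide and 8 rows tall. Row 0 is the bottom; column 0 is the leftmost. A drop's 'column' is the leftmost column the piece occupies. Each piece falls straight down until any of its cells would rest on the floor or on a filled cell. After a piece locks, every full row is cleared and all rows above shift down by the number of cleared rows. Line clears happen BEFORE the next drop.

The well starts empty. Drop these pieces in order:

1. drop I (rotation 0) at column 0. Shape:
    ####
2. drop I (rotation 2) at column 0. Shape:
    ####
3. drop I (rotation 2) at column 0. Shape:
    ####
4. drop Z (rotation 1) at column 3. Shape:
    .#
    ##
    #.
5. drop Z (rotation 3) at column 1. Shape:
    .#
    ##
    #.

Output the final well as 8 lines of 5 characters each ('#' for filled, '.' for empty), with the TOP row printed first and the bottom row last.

Answer: .....
.....
..#.#
.####
.#.#.
####.
####.
####.

Derivation:
Drop 1: I rot0 at col 0 lands with bottom-row=0; cleared 0 line(s) (total 0); column heights now [1 1 1 1 0], max=1
Drop 2: I rot2 at col 0 lands with bottom-row=1; cleared 0 line(s) (total 0); column heights now [2 2 2 2 0], max=2
Drop 3: I rot2 at col 0 lands with bottom-row=2; cleared 0 line(s) (total 0); column heights now [3 3 3 3 0], max=3
Drop 4: Z rot1 at col 3 lands with bottom-row=3; cleared 0 line(s) (total 0); column heights now [3 3 3 5 6], max=6
Drop 5: Z rot3 at col 1 lands with bottom-row=3; cleared 0 line(s) (total 0); column heights now [3 5 6 5 6], max=6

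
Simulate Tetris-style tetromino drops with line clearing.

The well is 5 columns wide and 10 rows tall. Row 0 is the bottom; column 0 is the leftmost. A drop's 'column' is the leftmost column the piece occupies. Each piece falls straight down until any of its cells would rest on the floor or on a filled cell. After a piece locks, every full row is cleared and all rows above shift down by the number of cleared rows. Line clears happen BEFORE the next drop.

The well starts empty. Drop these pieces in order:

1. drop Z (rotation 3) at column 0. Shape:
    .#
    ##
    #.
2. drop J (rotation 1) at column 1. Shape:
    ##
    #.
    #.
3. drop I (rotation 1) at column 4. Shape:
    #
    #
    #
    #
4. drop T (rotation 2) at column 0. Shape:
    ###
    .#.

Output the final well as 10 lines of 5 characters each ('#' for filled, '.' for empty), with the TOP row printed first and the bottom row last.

Drop 1: Z rot3 at col 0 lands with bottom-row=0; cleared 0 line(s) (total 0); column heights now [2 3 0 0 0], max=3
Drop 2: J rot1 at col 1 lands with bottom-row=3; cleared 0 line(s) (total 0); column heights now [2 6 6 0 0], max=6
Drop 3: I rot1 at col 4 lands with bottom-row=0; cleared 0 line(s) (total 0); column heights now [2 6 6 0 4], max=6
Drop 4: T rot2 at col 0 lands with bottom-row=6; cleared 0 line(s) (total 0); column heights now [8 8 8 0 4], max=8

Answer: .....
.....
###..
.#...
.##..
.#...
.#..#
.#..#
##..#
#...#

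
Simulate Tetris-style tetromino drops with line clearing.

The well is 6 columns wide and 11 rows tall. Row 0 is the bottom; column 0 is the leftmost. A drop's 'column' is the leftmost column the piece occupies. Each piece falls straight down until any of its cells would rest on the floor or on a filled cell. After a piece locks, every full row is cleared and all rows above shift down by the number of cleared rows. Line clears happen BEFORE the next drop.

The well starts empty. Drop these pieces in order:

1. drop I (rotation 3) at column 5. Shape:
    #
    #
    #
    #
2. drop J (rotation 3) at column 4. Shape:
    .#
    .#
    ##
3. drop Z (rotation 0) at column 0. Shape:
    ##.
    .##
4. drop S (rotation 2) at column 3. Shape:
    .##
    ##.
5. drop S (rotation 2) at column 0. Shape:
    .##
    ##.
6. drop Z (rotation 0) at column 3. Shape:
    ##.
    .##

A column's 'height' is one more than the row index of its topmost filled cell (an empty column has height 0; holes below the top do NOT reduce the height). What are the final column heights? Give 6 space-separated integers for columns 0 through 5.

Drop 1: I rot3 at col 5 lands with bottom-row=0; cleared 0 line(s) (total 0); column heights now [0 0 0 0 0 4], max=4
Drop 2: J rot3 at col 4 lands with bottom-row=4; cleared 0 line(s) (total 0); column heights now [0 0 0 0 5 7], max=7
Drop 3: Z rot0 at col 0 lands with bottom-row=0; cleared 0 line(s) (total 0); column heights now [2 2 1 0 5 7], max=7
Drop 4: S rot2 at col 3 lands with bottom-row=6; cleared 0 line(s) (total 0); column heights now [2 2 1 7 8 8], max=8
Drop 5: S rot2 at col 0 lands with bottom-row=2; cleared 0 line(s) (total 0); column heights now [3 4 4 7 8 8], max=8
Drop 6: Z rot0 at col 3 lands with bottom-row=8; cleared 0 line(s) (total 0); column heights now [3 4 4 10 10 9], max=10

Answer: 3 4 4 10 10 9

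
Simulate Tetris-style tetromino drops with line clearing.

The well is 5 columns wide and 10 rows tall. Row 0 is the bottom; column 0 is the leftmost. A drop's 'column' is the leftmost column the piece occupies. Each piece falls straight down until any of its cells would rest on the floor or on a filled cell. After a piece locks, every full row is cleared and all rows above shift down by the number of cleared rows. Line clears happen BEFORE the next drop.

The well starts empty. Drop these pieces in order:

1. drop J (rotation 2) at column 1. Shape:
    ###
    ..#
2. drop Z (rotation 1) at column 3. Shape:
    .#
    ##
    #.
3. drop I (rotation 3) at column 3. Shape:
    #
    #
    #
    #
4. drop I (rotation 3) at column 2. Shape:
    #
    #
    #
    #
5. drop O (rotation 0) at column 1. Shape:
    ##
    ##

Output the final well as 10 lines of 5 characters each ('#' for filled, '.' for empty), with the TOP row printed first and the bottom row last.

Drop 1: J rot2 at col 1 lands with bottom-row=0; cleared 0 line(s) (total 0); column heights now [0 2 2 2 0], max=2
Drop 2: Z rot1 at col 3 lands with bottom-row=2; cleared 0 line(s) (total 0); column heights now [0 2 2 4 5], max=5
Drop 3: I rot3 at col 3 lands with bottom-row=4; cleared 0 line(s) (total 0); column heights now [0 2 2 8 5], max=8
Drop 4: I rot3 at col 2 lands with bottom-row=2; cleared 0 line(s) (total 0); column heights now [0 2 6 8 5], max=8
Drop 5: O rot0 at col 1 lands with bottom-row=6; cleared 0 line(s) (total 0); column heights now [0 8 8 8 5], max=8

Answer: .....
.....
.###.
.###.
..##.
..###
..###
..##.
.###.
...#.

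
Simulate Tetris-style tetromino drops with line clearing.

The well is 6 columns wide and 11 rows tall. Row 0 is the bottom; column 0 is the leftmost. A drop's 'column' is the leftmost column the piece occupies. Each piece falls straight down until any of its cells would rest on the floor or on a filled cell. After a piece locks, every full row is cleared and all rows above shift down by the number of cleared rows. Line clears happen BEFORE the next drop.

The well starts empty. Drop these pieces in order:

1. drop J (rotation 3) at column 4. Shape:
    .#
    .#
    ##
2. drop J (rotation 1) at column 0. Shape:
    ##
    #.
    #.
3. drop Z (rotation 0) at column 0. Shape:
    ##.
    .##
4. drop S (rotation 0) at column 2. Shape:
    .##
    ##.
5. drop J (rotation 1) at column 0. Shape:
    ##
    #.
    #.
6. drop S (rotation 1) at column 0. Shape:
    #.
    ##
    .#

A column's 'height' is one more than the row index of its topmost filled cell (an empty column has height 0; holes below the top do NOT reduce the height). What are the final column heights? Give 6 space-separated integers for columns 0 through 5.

Drop 1: J rot3 at col 4 lands with bottom-row=0; cleared 0 line(s) (total 0); column heights now [0 0 0 0 1 3], max=3
Drop 2: J rot1 at col 0 lands with bottom-row=0; cleared 0 line(s) (total 0); column heights now [3 3 0 0 1 3], max=3
Drop 3: Z rot0 at col 0 lands with bottom-row=3; cleared 0 line(s) (total 0); column heights now [5 5 4 0 1 3], max=5
Drop 4: S rot0 at col 2 lands with bottom-row=4; cleared 0 line(s) (total 0); column heights now [5 5 5 6 6 3], max=6
Drop 5: J rot1 at col 0 lands with bottom-row=5; cleared 0 line(s) (total 0); column heights now [8 8 5 6 6 3], max=8
Drop 6: S rot1 at col 0 lands with bottom-row=8; cleared 0 line(s) (total 0); column heights now [11 10 5 6 6 3], max=11

Answer: 11 10 5 6 6 3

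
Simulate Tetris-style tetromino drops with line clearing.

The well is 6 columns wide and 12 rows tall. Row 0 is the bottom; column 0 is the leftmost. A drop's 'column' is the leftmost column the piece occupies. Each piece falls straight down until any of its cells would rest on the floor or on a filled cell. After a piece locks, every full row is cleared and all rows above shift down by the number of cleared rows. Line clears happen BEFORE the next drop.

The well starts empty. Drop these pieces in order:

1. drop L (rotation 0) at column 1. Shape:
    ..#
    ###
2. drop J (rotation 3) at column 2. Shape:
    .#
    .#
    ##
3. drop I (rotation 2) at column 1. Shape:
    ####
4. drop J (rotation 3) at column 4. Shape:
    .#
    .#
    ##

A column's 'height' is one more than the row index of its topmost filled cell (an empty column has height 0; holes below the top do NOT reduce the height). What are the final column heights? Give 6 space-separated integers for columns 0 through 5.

Answer: 0 6 6 6 7 9

Derivation:
Drop 1: L rot0 at col 1 lands with bottom-row=0; cleared 0 line(s) (total 0); column heights now [0 1 1 2 0 0], max=2
Drop 2: J rot3 at col 2 lands with bottom-row=2; cleared 0 line(s) (total 0); column heights now [0 1 3 5 0 0], max=5
Drop 3: I rot2 at col 1 lands with bottom-row=5; cleared 0 line(s) (total 0); column heights now [0 6 6 6 6 0], max=6
Drop 4: J rot3 at col 4 lands with bottom-row=6; cleared 0 line(s) (total 0); column heights now [0 6 6 6 7 9], max=9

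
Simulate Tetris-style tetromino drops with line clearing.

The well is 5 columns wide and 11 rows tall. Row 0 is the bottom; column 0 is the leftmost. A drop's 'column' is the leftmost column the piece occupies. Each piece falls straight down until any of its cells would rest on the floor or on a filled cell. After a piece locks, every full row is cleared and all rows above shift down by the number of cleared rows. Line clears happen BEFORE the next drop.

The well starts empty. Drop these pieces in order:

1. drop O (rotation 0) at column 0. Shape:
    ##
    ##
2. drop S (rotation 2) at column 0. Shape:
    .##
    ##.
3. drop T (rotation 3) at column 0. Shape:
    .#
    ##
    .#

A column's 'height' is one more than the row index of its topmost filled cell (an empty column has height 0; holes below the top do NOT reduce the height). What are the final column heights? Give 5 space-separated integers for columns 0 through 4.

Answer: 6 7 4 0 0

Derivation:
Drop 1: O rot0 at col 0 lands with bottom-row=0; cleared 0 line(s) (total 0); column heights now [2 2 0 0 0], max=2
Drop 2: S rot2 at col 0 lands with bottom-row=2; cleared 0 line(s) (total 0); column heights now [3 4 4 0 0], max=4
Drop 3: T rot3 at col 0 lands with bottom-row=4; cleared 0 line(s) (total 0); column heights now [6 7 4 0 0], max=7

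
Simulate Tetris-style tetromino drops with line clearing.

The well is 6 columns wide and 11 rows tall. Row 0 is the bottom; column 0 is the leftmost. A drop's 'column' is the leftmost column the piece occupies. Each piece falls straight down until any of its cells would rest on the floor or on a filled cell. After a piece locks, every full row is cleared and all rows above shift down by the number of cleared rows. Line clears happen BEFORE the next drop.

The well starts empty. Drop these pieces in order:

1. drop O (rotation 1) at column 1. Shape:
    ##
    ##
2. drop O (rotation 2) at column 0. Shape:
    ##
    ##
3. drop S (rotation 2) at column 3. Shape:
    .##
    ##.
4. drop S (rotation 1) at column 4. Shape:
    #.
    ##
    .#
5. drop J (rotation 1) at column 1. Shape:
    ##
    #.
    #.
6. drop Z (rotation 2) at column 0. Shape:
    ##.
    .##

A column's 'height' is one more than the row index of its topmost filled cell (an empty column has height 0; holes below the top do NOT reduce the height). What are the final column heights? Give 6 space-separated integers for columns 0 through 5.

Drop 1: O rot1 at col 1 lands with bottom-row=0; cleared 0 line(s) (total 0); column heights now [0 2 2 0 0 0], max=2
Drop 2: O rot2 at col 0 lands with bottom-row=2; cleared 0 line(s) (total 0); column heights now [4 4 2 0 0 0], max=4
Drop 3: S rot2 at col 3 lands with bottom-row=0; cleared 0 line(s) (total 0); column heights now [4 4 2 1 2 2], max=4
Drop 4: S rot1 at col 4 lands with bottom-row=2; cleared 0 line(s) (total 0); column heights now [4 4 2 1 5 4], max=5
Drop 5: J rot1 at col 1 lands with bottom-row=4; cleared 0 line(s) (total 0); column heights now [4 7 7 1 5 4], max=7
Drop 6: Z rot2 at col 0 lands with bottom-row=7; cleared 0 line(s) (total 0); column heights now [9 9 8 1 5 4], max=9

Answer: 9 9 8 1 5 4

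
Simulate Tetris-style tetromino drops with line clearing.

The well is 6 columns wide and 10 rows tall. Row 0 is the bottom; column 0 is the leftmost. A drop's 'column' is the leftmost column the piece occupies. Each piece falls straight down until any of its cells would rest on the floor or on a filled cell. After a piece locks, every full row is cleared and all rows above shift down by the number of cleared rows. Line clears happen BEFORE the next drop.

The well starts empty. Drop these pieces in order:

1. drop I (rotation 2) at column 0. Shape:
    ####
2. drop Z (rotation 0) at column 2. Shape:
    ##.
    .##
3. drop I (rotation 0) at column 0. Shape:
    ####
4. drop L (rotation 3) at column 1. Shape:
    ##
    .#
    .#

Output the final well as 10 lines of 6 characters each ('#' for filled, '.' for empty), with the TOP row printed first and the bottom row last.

Answer: ......
......
......
.##...
..#...
..#...
####..
..##..
...##.
####..

Derivation:
Drop 1: I rot2 at col 0 lands with bottom-row=0; cleared 0 line(s) (total 0); column heights now [1 1 1 1 0 0], max=1
Drop 2: Z rot0 at col 2 lands with bottom-row=1; cleared 0 line(s) (total 0); column heights now [1 1 3 3 2 0], max=3
Drop 3: I rot0 at col 0 lands with bottom-row=3; cleared 0 line(s) (total 0); column heights now [4 4 4 4 2 0], max=4
Drop 4: L rot3 at col 1 lands with bottom-row=4; cleared 0 line(s) (total 0); column heights now [4 7 7 4 2 0], max=7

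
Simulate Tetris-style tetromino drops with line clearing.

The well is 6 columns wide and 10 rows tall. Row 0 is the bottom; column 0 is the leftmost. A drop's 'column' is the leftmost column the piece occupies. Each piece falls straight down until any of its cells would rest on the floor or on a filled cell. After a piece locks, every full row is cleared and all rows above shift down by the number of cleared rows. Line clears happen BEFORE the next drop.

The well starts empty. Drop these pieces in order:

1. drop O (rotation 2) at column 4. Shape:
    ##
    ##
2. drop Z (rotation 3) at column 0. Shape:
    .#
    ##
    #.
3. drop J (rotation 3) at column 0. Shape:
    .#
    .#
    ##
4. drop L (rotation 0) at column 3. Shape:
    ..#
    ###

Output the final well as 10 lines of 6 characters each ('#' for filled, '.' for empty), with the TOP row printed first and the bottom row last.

Drop 1: O rot2 at col 4 lands with bottom-row=0; cleared 0 line(s) (total 0); column heights now [0 0 0 0 2 2], max=2
Drop 2: Z rot3 at col 0 lands with bottom-row=0; cleared 0 line(s) (total 0); column heights now [2 3 0 0 2 2], max=3
Drop 3: J rot3 at col 0 lands with bottom-row=3; cleared 0 line(s) (total 0); column heights now [4 6 0 0 2 2], max=6
Drop 4: L rot0 at col 3 lands with bottom-row=2; cleared 0 line(s) (total 0); column heights now [4 6 0 3 3 4], max=6

Answer: ......
......
......
......
.#....
.#....
##...#
.#.###
##..##
#...##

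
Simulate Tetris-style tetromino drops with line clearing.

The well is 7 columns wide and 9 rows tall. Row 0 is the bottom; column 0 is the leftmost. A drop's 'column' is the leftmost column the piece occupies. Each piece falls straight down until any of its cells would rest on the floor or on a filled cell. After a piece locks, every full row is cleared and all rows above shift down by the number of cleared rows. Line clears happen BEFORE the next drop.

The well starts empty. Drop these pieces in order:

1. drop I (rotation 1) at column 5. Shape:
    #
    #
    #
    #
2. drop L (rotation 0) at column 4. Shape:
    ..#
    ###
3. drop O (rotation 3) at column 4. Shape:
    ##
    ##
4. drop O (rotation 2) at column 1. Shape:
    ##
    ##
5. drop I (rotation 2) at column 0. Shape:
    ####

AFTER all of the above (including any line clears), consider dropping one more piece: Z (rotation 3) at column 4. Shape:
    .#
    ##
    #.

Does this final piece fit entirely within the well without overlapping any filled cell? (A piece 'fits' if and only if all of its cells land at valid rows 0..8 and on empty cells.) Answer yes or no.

Drop 1: I rot1 at col 5 lands with bottom-row=0; cleared 0 line(s) (total 0); column heights now [0 0 0 0 0 4 0], max=4
Drop 2: L rot0 at col 4 lands with bottom-row=4; cleared 0 line(s) (total 0); column heights now [0 0 0 0 5 5 6], max=6
Drop 3: O rot3 at col 4 lands with bottom-row=5; cleared 0 line(s) (total 0); column heights now [0 0 0 0 7 7 6], max=7
Drop 4: O rot2 at col 1 lands with bottom-row=0; cleared 0 line(s) (total 0); column heights now [0 2 2 0 7 7 6], max=7
Drop 5: I rot2 at col 0 lands with bottom-row=2; cleared 0 line(s) (total 0); column heights now [3 3 3 3 7 7 6], max=7
Test piece Z rot3 at col 4 (width 2): heights before test = [3 3 3 3 7 7 6]; fits = False

Answer: no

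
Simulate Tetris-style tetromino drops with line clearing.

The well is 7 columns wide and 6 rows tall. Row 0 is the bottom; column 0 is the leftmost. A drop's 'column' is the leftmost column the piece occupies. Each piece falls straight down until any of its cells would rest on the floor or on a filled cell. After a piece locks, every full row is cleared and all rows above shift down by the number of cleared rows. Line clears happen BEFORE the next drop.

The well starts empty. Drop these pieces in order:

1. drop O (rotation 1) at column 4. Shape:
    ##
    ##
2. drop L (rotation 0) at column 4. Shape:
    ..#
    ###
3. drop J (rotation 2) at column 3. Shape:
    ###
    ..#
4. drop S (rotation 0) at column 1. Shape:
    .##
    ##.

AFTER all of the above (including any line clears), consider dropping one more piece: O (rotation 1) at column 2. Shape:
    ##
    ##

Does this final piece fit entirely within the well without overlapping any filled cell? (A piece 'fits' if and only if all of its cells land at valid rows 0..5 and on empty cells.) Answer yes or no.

Drop 1: O rot1 at col 4 lands with bottom-row=0; cleared 0 line(s) (total 0); column heights now [0 0 0 0 2 2 0], max=2
Drop 2: L rot0 at col 4 lands with bottom-row=2; cleared 0 line(s) (total 0); column heights now [0 0 0 0 3 3 4], max=4
Drop 3: J rot2 at col 3 lands with bottom-row=3; cleared 0 line(s) (total 0); column heights now [0 0 0 5 5 5 4], max=5
Drop 4: S rot0 at col 1 lands with bottom-row=4; cleared 0 line(s) (total 0); column heights now [0 5 6 6 5 5 4], max=6
Test piece O rot1 at col 2 (width 2): heights before test = [0 5 6 6 5 5 4]; fits = False

Answer: no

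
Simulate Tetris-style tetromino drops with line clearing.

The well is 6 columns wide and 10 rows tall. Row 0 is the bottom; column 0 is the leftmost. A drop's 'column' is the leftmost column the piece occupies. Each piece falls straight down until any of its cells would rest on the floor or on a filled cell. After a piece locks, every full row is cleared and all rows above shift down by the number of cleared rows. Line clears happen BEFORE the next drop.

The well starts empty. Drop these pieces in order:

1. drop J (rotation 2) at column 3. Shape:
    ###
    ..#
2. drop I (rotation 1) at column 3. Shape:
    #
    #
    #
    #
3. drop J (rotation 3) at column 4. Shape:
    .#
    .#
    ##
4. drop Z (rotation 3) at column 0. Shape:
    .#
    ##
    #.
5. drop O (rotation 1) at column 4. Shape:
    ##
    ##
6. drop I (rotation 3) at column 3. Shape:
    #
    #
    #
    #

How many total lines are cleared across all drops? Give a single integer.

Answer: 0

Derivation:
Drop 1: J rot2 at col 3 lands with bottom-row=0; cleared 0 line(s) (total 0); column heights now [0 0 0 2 2 2], max=2
Drop 2: I rot1 at col 3 lands with bottom-row=2; cleared 0 line(s) (total 0); column heights now [0 0 0 6 2 2], max=6
Drop 3: J rot3 at col 4 lands with bottom-row=2; cleared 0 line(s) (total 0); column heights now [0 0 0 6 3 5], max=6
Drop 4: Z rot3 at col 0 lands with bottom-row=0; cleared 0 line(s) (total 0); column heights now [2 3 0 6 3 5], max=6
Drop 5: O rot1 at col 4 lands with bottom-row=5; cleared 0 line(s) (total 0); column heights now [2 3 0 6 7 7], max=7
Drop 6: I rot3 at col 3 lands with bottom-row=6; cleared 0 line(s) (total 0); column heights now [2 3 0 10 7 7], max=10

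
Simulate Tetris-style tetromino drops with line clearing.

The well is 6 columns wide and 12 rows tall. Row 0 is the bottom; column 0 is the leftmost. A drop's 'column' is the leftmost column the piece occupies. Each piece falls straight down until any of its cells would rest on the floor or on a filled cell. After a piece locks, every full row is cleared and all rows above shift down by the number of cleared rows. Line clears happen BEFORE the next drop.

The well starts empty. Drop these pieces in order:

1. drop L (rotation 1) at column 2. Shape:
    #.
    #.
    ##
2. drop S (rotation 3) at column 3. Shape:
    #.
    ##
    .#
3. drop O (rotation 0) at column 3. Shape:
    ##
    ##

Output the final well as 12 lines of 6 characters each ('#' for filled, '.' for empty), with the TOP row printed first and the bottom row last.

Drop 1: L rot1 at col 2 lands with bottom-row=0; cleared 0 line(s) (total 0); column heights now [0 0 3 1 0 0], max=3
Drop 2: S rot3 at col 3 lands with bottom-row=0; cleared 0 line(s) (total 0); column heights now [0 0 3 3 2 0], max=3
Drop 3: O rot0 at col 3 lands with bottom-row=3; cleared 0 line(s) (total 0); column heights now [0 0 3 5 5 0], max=5

Answer: ......
......
......
......
......
......
......
...##.
...##.
..##..
..###.
..###.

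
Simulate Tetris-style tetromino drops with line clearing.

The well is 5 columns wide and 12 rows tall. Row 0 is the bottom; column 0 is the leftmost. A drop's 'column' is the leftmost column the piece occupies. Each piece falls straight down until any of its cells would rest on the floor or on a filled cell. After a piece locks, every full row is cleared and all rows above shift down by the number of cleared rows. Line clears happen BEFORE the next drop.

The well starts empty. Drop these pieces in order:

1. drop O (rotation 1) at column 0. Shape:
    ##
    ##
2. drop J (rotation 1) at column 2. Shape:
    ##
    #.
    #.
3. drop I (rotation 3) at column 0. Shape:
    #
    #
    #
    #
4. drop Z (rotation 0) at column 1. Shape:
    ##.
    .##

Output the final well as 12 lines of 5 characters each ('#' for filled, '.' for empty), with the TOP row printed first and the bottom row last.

Drop 1: O rot1 at col 0 lands with bottom-row=0; cleared 0 line(s) (total 0); column heights now [2 2 0 0 0], max=2
Drop 2: J rot1 at col 2 lands with bottom-row=0; cleared 0 line(s) (total 0); column heights now [2 2 3 3 0], max=3
Drop 3: I rot3 at col 0 lands with bottom-row=2; cleared 0 line(s) (total 0); column heights now [6 2 3 3 0], max=6
Drop 4: Z rot0 at col 1 lands with bottom-row=3; cleared 0 line(s) (total 0); column heights now [6 5 5 4 0], max=6

Answer: .....
.....
.....
.....
.....
.....
#....
###..
#.##.
#.##.
###..
###..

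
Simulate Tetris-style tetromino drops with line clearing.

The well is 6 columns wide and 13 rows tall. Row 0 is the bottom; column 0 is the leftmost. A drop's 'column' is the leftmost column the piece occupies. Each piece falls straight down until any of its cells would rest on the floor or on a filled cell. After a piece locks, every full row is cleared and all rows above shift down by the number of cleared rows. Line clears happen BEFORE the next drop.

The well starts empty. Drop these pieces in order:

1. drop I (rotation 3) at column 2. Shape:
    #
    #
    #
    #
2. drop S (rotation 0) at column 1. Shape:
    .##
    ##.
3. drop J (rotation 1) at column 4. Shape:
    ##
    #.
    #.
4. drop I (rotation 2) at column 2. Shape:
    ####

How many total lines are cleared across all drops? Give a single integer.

Drop 1: I rot3 at col 2 lands with bottom-row=0; cleared 0 line(s) (total 0); column heights now [0 0 4 0 0 0], max=4
Drop 2: S rot0 at col 1 lands with bottom-row=4; cleared 0 line(s) (total 0); column heights now [0 5 6 6 0 0], max=6
Drop 3: J rot1 at col 4 lands with bottom-row=0; cleared 0 line(s) (total 0); column heights now [0 5 6 6 3 3], max=6
Drop 4: I rot2 at col 2 lands with bottom-row=6; cleared 0 line(s) (total 0); column heights now [0 5 7 7 7 7], max=7

Answer: 0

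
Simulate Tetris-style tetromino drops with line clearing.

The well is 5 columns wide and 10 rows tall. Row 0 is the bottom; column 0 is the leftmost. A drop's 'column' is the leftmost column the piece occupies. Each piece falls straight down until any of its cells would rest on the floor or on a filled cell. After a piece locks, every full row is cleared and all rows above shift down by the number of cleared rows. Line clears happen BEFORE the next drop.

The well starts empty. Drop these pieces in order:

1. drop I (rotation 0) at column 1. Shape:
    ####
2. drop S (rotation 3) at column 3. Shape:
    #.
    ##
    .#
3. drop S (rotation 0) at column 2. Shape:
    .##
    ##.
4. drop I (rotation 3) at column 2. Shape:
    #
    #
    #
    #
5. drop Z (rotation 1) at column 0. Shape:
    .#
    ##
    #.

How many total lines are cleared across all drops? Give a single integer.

Drop 1: I rot0 at col 1 lands with bottom-row=0; cleared 0 line(s) (total 0); column heights now [0 1 1 1 1], max=1
Drop 2: S rot3 at col 3 lands with bottom-row=1; cleared 0 line(s) (total 0); column heights now [0 1 1 4 3], max=4
Drop 3: S rot0 at col 2 lands with bottom-row=4; cleared 0 line(s) (total 0); column heights now [0 1 5 6 6], max=6
Drop 4: I rot3 at col 2 lands with bottom-row=5; cleared 0 line(s) (total 0); column heights now [0 1 9 6 6], max=9
Drop 5: Z rot1 at col 0 lands with bottom-row=0; cleared 1 line(s) (total 1); column heights now [1 2 8 5 5], max=8

Answer: 1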